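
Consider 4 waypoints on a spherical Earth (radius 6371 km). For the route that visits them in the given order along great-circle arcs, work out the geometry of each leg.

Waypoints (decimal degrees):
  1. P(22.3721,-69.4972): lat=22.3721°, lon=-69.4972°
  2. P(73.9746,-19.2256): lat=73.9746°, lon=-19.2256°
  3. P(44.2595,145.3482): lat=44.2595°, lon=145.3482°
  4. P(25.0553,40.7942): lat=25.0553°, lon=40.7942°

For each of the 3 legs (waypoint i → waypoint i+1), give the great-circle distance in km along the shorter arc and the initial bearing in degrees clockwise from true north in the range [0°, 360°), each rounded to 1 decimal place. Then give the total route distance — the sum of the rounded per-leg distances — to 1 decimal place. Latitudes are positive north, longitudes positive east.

Leg 1: φ1=0.3904668, φ2=1.2911003, Δφ=0.9006335, Δλ=0.8774049 rad; a=sin²(Δφ/2)+cosφ1·cosφ2·sin²(Δλ/2)=0.2355030420; c=2·atan2(√a, √(1-a))=1.013381745; dist=6371·c=6456.255 ≈ 6456.3 km; running total=6456.3 km
Leg 1 bearing: y=sinΔλ·cosφ2=0.21231568, x=cosφ1·sinφ2-sinφ1·cosφ2·cosΔλ=0.82163708; θ=atan2(y, x)=14.4886° ≈ 14.5°
Leg 2: φ1=1.2911003, φ2=0.7724740, Δφ=-0.5186263, Δλ=2.8723547 rad; a=sin²(Δφ/2)+cosφ1·cosφ2·sin²(Δλ/2)=0.2599009879; c=2·atan2(√a, √(1-a))=1.069915872; dist=6371·c=6816.434 ≈ 6816.4 km; running total=13272.7 km
Leg 2 bearing: y=sinΔλ·cosφ2=0.19050335, x=cosφ1·sinφ2-sinφ1·cosφ2·cosΔλ=0.85622329; θ=atan2(y, x)=12.5436° ≈ 12.5°
Leg 3: φ1=0.7724740, φ2=0.4372975, Δφ=-0.3351765, Δλ=-1.8248115 rad; a=sin²(Δφ/2)+cosφ1·cosφ2·sin²(Δλ/2)=0.4337385595; c=2·atan2(√a, √(1-a))=1.437882446; dist=6371·c=9160.749 ≈ 9160.7 km; running total=22433.4 km
Leg 3 bearing: y=sinΔλ·cosφ2=-0.87683027, x=cosφ1·sinφ2-sinφ1·cosφ2·cosΔλ=0.46217568; θ=atan2(y, x)=-62.2064° <0 so +360° → 297.7936° ≈ 297.8°

Leg 1: dist=6456.3 km, bearing=14.5°
Leg 2: dist=6816.4 km, bearing=12.5°
Leg 3: dist=9160.7 km, bearing=297.8°
Total: 22433.4 km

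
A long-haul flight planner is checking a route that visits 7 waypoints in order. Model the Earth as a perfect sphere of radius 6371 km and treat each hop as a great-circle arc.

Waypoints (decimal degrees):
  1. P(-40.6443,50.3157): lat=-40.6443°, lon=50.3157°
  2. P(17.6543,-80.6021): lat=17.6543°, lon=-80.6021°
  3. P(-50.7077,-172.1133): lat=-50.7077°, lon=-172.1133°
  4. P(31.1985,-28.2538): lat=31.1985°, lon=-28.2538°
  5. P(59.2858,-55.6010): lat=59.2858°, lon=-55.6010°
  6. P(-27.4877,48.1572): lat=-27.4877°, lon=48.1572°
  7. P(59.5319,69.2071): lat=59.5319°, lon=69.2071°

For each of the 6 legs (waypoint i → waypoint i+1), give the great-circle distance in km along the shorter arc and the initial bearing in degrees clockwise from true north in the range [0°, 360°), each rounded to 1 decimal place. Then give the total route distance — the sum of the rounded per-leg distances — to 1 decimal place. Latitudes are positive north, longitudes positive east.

Leg 1: φ1=-0.7093769, φ2=0.3081257, Δφ=1.0175025, Δλ=-2.2849467 rad; a=sin²(Δφ/2)+cosφ1·cosφ2·sin²(Δλ/2)=0.8355545500; c=2·atan2(√a, √(1-a))=2.306500140; dist=6371·c=14694.712 ≈ 14694.7 km; running total=14694.7 km
Leg 1 bearing: y=sinΔλ·cosφ2=-0.72006169, x=cosφ1·sinφ2-sinφ1·cosφ2·cosΔλ=-0.17641921; θ=atan2(y, x)=-103.7666° <0 so +360° → 256.2334° ≈ 256.2°
Leg 2: φ1=0.3081257, φ2=-0.8850163, Δφ=-1.1931420, Δλ=-1.5971717 rad; a=sin²(Δφ/2)+cosφ1·cosφ2·sin²(Δλ/2)=0.6253125927; c=2·atan2(√a, √(1-a))=1.824122325; dist=6371·c=11621.483 ≈ 11621.5 km; running total=26316.2 km
Leg 2 bearing: y=sinΔλ·cosφ2=-0.63305661, x=cosφ1·sinφ2-sinφ1·cosφ2·cosΔλ=-0.73241132; θ=atan2(y, x)=-139.1616° <0 so +360° → 220.8384° ≈ 220.8°
Leg 3: φ1=-0.8850163, φ2=0.5445165, Δφ=1.4295329, Δλ=2.5108219 rad; a=sin²(Δφ/2)+cosφ1·cosφ2·sin²(Δλ/2)=0.9191760089; c=2·atan2(√a, √(1-a))=2.565049380; dist=6371·c=16341.930 ≈ 16341.9 km; running total=42658.1 km
Leg 3 bearing: y=sinΔλ·cosφ2=0.50447391, x=cosφ1·sinφ2-sinφ1·cosφ2·cosΔλ=-0.20657195; θ=atan2(y, x)=112.2681° ≈ 112.3°
Leg 4: φ1=0.5445165, φ2=1.0347324, Δφ=0.4902159, Δλ=-0.4772987 rad; a=sin²(Δφ/2)+cosφ1·cosφ2·sin²(Δλ/2)=0.0832979508; c=2·atan2(√a, √(1-a))=0.585557512; dist=6371·c=3730.587 ≈ 3730.6 km; running total=46388.7 km
Leg 4 bearing: y=sinΔλ·cosφ2=-0.23463183, x=cosφ1·sinφ2-sinφ1·cosφ2·cosΔλ=0.50038537; θ=atan2(y, x)=-25.1220° <0 so +360° → 334.8780° ≈ 334.9°
Leg 5: φ1=1.0347324, φ2=-0.4797509, Δφ=-1.5144833, Δλ=1.8109222 rad; a=sin²(Δφ/2)+cosφ1·cosφ2·sin²(Δλ/2)=0.7522855626; c=2·atan2(√a, √(1-a))=2.099681475; dist=6371·c=13377.071 ≈ 13377.1 km; running total=59765.8 km
Leg 5 bearing: y=sinΔλ·cosφ2=0.86165702, x=cosφ1·sinφ2-sinφ1·cosφ2·cosΔλ=-0.05436140; θ=atan2(y, x)=93.6100° ≈ 93.6°
Leg 6: φ1=-0.4797509, φ2=1.0390277, Δφ=1.5187785, Δλ=0.3673901 rad; a=sin²(Δφ/2)+cosφ1·cosφ2·sin²(Δλ/2)=0.4890114233; c=2·atan2(√a, √(1-a))=1.548817404; dist=6371·c=9867.516 ≈ 9867.5 km; running total=69633.3 km
Leg 6 bearing: y=sinΔλ·cosφ2=0.18212574, x=cosφ1·sinφ2-sinφ1·cosφ2·cosΔλ=0.98302961; θ=atan2(y, x)=10.4962° ≈ 10.5°

Leg 1: dist=14694.7 km, bearing=256.2°
Leg 2: dist=11621.5 km, bearing=220.8°
Leg 3: dist=16341.9 km, bearing=112.3°
Leg 4: dist=3730.6 km, bearing=334.9°
Leg 5: dist=13377.1 km, bearing=93.6°
Leg 6: dist=9867.5 km, bearing=10.5°
Total: 69633.3 km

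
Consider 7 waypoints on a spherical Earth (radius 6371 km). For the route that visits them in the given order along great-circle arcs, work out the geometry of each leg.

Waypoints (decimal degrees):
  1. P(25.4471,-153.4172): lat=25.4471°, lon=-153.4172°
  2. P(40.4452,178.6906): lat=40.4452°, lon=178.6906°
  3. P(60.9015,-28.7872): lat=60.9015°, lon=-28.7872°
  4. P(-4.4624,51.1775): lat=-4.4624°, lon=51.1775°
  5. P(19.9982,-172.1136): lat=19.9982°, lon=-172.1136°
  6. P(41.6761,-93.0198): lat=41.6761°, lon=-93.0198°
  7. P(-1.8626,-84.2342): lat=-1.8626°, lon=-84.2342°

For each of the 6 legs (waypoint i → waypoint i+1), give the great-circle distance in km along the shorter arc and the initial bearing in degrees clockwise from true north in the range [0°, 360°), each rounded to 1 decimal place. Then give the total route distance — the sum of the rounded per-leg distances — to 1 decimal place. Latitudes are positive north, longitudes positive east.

Leg 1: φ1=0.4441357, φ2=0.7059019, Δφ=0.2617662, Δλ=5.7963746 rad; a=sin²(Δφ/2)+cosφ1·cosφ2·sin²(Δλ/2)=0.0569486782; c=2·atan2(√a, √(1-a))=0.481928693; dist=6371·c=3070.368 ≈ 3070.4 km; running total=3070.4 km
Leg 1 bearing: y=sinΔλ·cosφ2=-0.35601555, x=cosφ1·sinφ2-sinφ1·cosφ2·cosΔλ=0.29677438; θ=atan2(y, x)=-50.1854° <0 so +360° → 309.8146° ≈ 309.8°
Leg 2: φ1=0.7059019, φ2=1.0629317, Δφ=0.3570298, Δλ=-3.6211707 rad; a=sin²(Δφ/2)+cosφ1·cosφ2·sin²(Δλ/2)=0.3807519544; c=2·atan2(√a, √(1-a))=1.329979367; dist=6371·c=8473.299 ≈ 8473.3 km; running total=11543.7 km
Leg 2 bearing: y=sinΔλ·cosφ2=0.22438697, x=cosφ1·sinφ2-sinφ1·cosφ2·cosΔλ=0.94486512; θ=atan2(y, x)=13.3592° ≈ 13.4°
Leg 3: φ1=1.0629317, φ2=-0.0778836, Δφ=-1.1408153, Δλ=1.3956473 rad; a=sin²(Δφ/2)+cosφ1·cosφ2·sin²(Δλ/2)=0.4917496358; c=2·atan2(√a, √(1-a))=1.554294850; dist=6371·c=9902.412 ≈ 9902.4 km; running total=21446.1 km
Leg 3 bearing: y=sinΔλ·cosφ2=0.98171557, x=cosφ1·sinφ2-sinφ1·cosφ2·cosΔλ=-0.18963721; θ=atan2(y, x)=100.9331° ≈ 100.9°
Leg 4: φ1=-0.0778836, φ2=0.3490344, Δφ=0.4269180, Δλ=-3.8971649 rad; a=sin²(Δφ/2)+cosφ1·cosφ2·sin²(Δλ/2)=0.8542628483; c=2·atan2(√a, √(1-a))=2.358203158; dist=6371·c=15024.112 ≈ 15024.1 km; running total=36470.2 km
Leg 4 bearing: y=sinΔλ·cosφ2=0.64435957, x=cosφ1·sinφ2-sinφ1·cosφ2·cosΔλ=0.28773612; θ=atan2(y, x)=65.9370° ≈ 65.9°
Leg 5: φ1=0.3490344, φ2=0.7273852, Δφ=0.3783507, Δλ=1.3804472 rad; a=sin²(Δφ/2)+cosφ1·cosφ2·sin²(Δλ/2)=0.3199036343; c=2·atan2(√a, √(1-a))=1.202321843; dist=6371·c=7659.992 ≈ 7660.0 km; running total=44130.2 km
Leg 5 bearing: y=sinΔλ·cosφ2=0.73342500, x=cosφ1·sinφ2-sinφ1·cosφ2·cosΔλ=0.57649715; θ=atan2(y, x)=51.8314° ≈ 51.8°
Leg 6: φ1=0.7273852, φ2=-0.0325085, Δφ=-0.7598937, Δλ=0.1533376 rad; a=sin²(Δφ/2)+cosφ1·cosφ2·sin²(Δλ/2)=0.1419249092; c=2·atan2(√a, √(1-a))=0.772525659; dist=6371·c=4921.761 ≈ 4921.8 km; running total=49052.0 km
Leg 6 bearing: y=sinΔλ·cosφ2=0.15265676, x=cosφ1·sinφ2-sinφ1·cosφ2·cosΔλ=-0.68104686; θ=atan2(y, x)=167.3660° ≈ 167.4°

Leg 1: dist=3070.4 km, bearing=309.8°
Leg 2: dist=8473.3 km, bearing=13.4°
Leg 3: dist=9902.4 km, bearing=100.9°
Leg 4: dist=15024.1 km, bearing=65.9°
Leg 5: dist=7660.0 km, bearing=51.8°
Leg 6: dist=4921.8 km, bearing=167.4°
Total: 49052.0 km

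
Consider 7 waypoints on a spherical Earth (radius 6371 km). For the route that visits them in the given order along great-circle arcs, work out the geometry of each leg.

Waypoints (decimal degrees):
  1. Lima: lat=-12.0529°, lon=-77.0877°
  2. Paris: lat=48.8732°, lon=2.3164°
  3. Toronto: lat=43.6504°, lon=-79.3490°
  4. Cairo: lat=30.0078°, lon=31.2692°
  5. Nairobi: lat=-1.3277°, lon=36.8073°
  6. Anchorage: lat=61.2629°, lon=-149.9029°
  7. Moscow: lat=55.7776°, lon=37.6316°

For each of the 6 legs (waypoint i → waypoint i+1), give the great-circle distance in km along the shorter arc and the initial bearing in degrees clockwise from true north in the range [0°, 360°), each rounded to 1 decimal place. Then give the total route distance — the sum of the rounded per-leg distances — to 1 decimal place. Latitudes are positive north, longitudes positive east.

Leg 1: dist=10256.2 km, bearing=40.3°
Leg 2: dist=5995.6 km, bearing=297.6°
Leg 3: dist=9211.9 km, bearing=54.8°
Leg 4: dist=3533.5 km, bearing=169.4°
Leg 5: dist=13326.4 km, bearing=3.7°
Leg 6: dist=6984.1 km, bearing=355.2°
Total: 49307.7 km

Leg 1: φ1=-0.2103628, φ2=0.8529983, Δφ=1.0633610, Δλ=1.3858630 rad; a=sin²(Δφ/2)+cosφ1·cosφ2·sin²(Δλ/2)=0.5195067207; c=2·atan2(√a, √(1-a))=1.609819672; dist=6371·c=10256.161 ≈ 10256.2 km; running total=10256.2 km
Leg 1 bearing: y=sinΔλ·cosφ2=0.64651242, x=cosφ1·sinφ2-sinφ1·cosφ2·cosΔλ=0.76190528; θ=atan2(y, x)=40.3162° ≈ 40.3°
Leg 2: φ1=0.8529983, φ2=0.7618432, Δφ=-0.0911551, Δλ=-1.4253301 rad; a=sin²(Δφ/2)+cosφ1·cosφ2·sin²(Δλ/2)=0.2055378441; c=2·atan2(√a, √(1-a))=0.941069120; dist=6371·c=5995.551 ≈ 5995.6 km; running total=16251.8 km
Leg 2 bearing: y=sinΔλ·cosφ2=-0.71592298, x=cosφ1·sinφ2-sinφ1·cosφ2·cosΔλ=0.37499659; θ=atan2(y, x)=-62.3547° <0 so +360° → 297.6453° ≈ 297.6°
Leg 3: φ1=0.7618432, φ2=0.5237349, Δφ=-0.2381083, Δλ=1.9306518 rad; a=sin²(Δφ/2)+cosφ1·cosφ2·sin²(Δλ/2)=0.4377162196; c=2·atan2(√a, √(1-a))=1.445904341; dist=6371·c=9211.857 ≈ 9211.9 km; running total=25463.7 km
Leg 3 bearing: y=sinΔλ·cosφ2=0.81049079, x=cosφ1·sinφ2-sinφ1·cosφ2·cosΔλ=0.57235269; θ=atan2(y, x)=54.7710° ≈ 54.8°
Leg 4: φ1=0.5237349, φ2=-0.0231727, Δφ=-0.5469076, Δλ=0.0966581 rad; a=sin²(Δφ/2)+cosφ1·cosφ2·sin²(Δλ/2)=0.0749521081; c=2·atan2(√a, √(1-a))=0.554629178; dist=6371·c=3533.542 ≈ 3533.5 km; running total=28997.2 km
Leg 4 bearing: y=sinΔλ·cosφ2=0.09648173, x=cosφ1·sinφ2-sinφ1·cosφ2·cosΔλ=-0.51771463; θ=atan2(y, x)=169.4434° ≈ 169.4°
Leg 5: φ1=-0.0231727, φ2=1.0692393, Δφ=1.0924121, Δλ=-3.2587077 rad; a=sin²(Δφ/2)+cosφ1·cosφ2·sin²(Δλ/2)=0.7488432647; c=2·atan2(√a, √(1-a))=2.091725790; dist=6371·c=13326.385 ≈ 13326.4 km; running total=42323.6 km
Leg 5 bearing: y=sinΔλ·cosφ2=0.05617929, x=cosφ1·sinφ2-sinφ1·cosφ2·cosΔλ=0.86553568; θ=atan2(y, x)=3.7137° ≈ 3.7°
Leg 6: φ1=1.0692393, φ2=0.9735028, Δφ=-0.0957365, Δλ=3.2730945 rad; a=sin²(Δφ/2)+cosφ1·cosφ2·sin²(Δλ/2)=0.2715225929; c=2·atan2(√a, √(1-a))=1.096227670; dist=6371·c=6984.066 ≈ 6984.1 km; running total=49307.7 km
Leg 6 bearing: y=sinΔλ·cosφ2=-0.07374454, x=cosφ1·sinφ2-sinφ1·cosφ2·cosΔλ=0.88642768; θ=atan2(y, x)=-4.7557° <0 so +360° → 355.2443° ≈ 355.2°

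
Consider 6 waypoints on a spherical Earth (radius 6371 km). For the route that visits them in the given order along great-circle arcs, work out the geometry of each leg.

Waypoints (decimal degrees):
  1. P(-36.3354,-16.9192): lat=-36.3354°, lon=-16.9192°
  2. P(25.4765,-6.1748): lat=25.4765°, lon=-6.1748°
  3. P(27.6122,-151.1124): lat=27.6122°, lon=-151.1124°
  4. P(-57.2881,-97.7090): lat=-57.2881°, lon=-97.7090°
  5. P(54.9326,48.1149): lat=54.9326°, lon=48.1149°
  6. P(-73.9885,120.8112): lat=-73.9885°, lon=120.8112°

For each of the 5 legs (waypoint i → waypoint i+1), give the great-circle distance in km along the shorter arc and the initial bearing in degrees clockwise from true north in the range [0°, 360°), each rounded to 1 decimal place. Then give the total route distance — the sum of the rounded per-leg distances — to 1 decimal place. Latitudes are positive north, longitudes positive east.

Leg 1: φ1=-0.6341724, φ2=0.4446488, Δφ=1.0788212, Δλ=0.1875252 rad; a=sin²(Δφ/2)+cosφ1·cosφ2·sin²(Δλ/2)=0.2701908229; c=2·atan2(√a, √(1-a))=1.093230901; dist=6371·c=6964.974 ≈ 6965.0 km; running total=6965.0 km
Leg 1 bearing: y=sinΔλ·cosφ2=0.16830008, x=cosφ1·sinφ2-sinφ1·cosφ2·cosΔλ=0.87202411; θ=atan2(y, x)=10.9237° ≈ 10.9°
Leg 2: φ1=0.4446488, φ2=0.4819238, Δφ=0.0372750, Δλ=-2.5296383 rad; a=sin²(Δφ/2)+cosφ1·cosφ2·sin²(Δλ/2)=0.7277050132; c=2·atan2(√a, √(1-a))=2.043629045; dist=6371·c=13019.961 ≈ 13020.0 km; running total=19985.0 km
Leg 2 bearing: y=sinΔλ·cosφ2=-0.50903911, x=cosφ1·sinφ2-sinφ1·cosφ2·cosΔλ=0.73039776; θ=atan2(y, x)=-34.8740° <0 so +360° → 325.1260° ≈ 325.1°
Leg 3: φ1=0.4819238, φ2=-0.9998660, Δφ=-1.4817898, Δλ=0.9320652 rad; a=sin²(Δφ/2)+cosφ1·cosφ2·sin²(Δλ/2)=0.5522436448; c=2·atan2(√a, √(1-a))=1.675474681; dist=6371·c=10674.449 ≈ 10674.4 km; running total=30659.4 km
Leg 3 bearing: y=sinΔλ·cosφ2=0.43387379, x=cosφ1·sinφ2-sinφ1·cosφ2·cosΔλ=-0.89489437; θ=atan2(y, x)=154.1344° ≈ 154.1°
Leg 4: φ1=-0.9998660, φ2=0.9587547, Δφ=1.9586207, Δλ=2.5451072 rad; a=sin²(Δφ/2)+cosφ1·cosφ2·sin²(Δλ/2)=0.9727690472; c=2·atan2(√a, √(1-a))=2.810040054; dist=6371·c=17902.765 ≈ 17902.8 km; running total=48562.2 km
Leg 4 bearing: y=sinΔλ·cosφ2=0.32274094, x=cosφ1·sinφ2-sinφ1·cosφ2·cosΔλ=0.04237920; θ=atan2(y, x)=82.5193° ≈ 82.5°
Leg 5: φ1=0.9587547, φ2=-1.2913429, Δφ=-2.2500977, Δλ=1.2687898 rad; a=sin²(Δφ/2)+cosφ1·cosφ2·sin²(Δλ/2)=0.8697943338; c=2·atan2(√a, √(1-a))=2.403255341; dist=6371·c=15311.140 ≈ 15311.1 km; running total=63873.3 km
Leg 5 bearing: y=sinΔλ·cosφ2=0.26334665, x=cosφ1·sinφ2-sinφ1·cosφ2·cosΔλ=-0.61940063; θ=atan2(y, x)=156.9666° ≈ 157.0°

Leg 1: dist=6965.0 km, bearing=10.9°
Leg 2: dist=13020.0 km, bearing=325.1°
Leg 3: dist=10674.4 km, bearing=154.1°
Leg 4: dist=17902.8 km, bearing=82.5°
Leg 5: dist=15311.1 km, bearing=157.0°
Total: 63873.3 km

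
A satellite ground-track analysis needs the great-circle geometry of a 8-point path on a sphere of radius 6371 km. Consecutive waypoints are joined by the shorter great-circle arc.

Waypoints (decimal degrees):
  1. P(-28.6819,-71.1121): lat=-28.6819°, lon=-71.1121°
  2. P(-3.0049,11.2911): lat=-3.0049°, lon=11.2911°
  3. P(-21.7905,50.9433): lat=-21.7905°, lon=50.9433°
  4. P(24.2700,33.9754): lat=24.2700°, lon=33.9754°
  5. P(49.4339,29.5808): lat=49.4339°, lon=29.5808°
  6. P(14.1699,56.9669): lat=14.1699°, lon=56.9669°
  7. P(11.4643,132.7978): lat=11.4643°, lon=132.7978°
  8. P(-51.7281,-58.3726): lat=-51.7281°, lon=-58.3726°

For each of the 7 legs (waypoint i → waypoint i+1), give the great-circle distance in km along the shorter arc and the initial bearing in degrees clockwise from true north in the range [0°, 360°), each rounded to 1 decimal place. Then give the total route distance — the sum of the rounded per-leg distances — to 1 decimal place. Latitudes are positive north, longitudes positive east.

Leg 1: dist=9106.4 km, bearing=89.0°
Leg 2: dist=4762.3 km, bearing=119.4°
Leg 3: dist=5440.2 km, bearing=339.3°
Leg 4: dist=2824.1 km, bearing=353.3°
Leg 5: dist=4644.5 km, bearing=138.0°
Leg 6: dist=8191.1 km, bearing=82.0°
Leg 7: dist=15425.8 km, bearing=169.5°
Total: 50394.4 km

Leg 1: φ1=-0.5005936, φ2=-0.0524454, Δφ=0.4481482, Δλ=1.4382072 rad; a=sin²(Δφ/2)+cosφ1·cosφ2·sin²(Δλ/2)=0.4295101738; c=2·atan2(√a, √(1-a))=1.429345446; dist=6371·c=9106.360 ≈ 9106.4 km; running total=9106.4 km
Leg 1 bearing: y=sinΔλ·cosφ2=0.98986005, x=cosφ1·sinφ2-sinφ1·cosφ2·cosΔλ=0.01737302; θ=atan2(y, x)=88.9945° ≈ 89.0°
Leg 2: φ1=-0.0524454, φ2=-0.3803160, Δφ=-0.3278706, Δλ=0.6920614 rad; a=sin²(Δφ/2)+cosφ1·cosφ2·sin²(Δλ/2)=0.1333024558; c=2·atan2(√a, √(1-a))=0.747493512; dist=6371·c=4762.281 ≈ 4762.3 km; running total=13868.7 km
Leg 2 bearing: y=sinΔλ·cosφ2=0.59252996, x=cosφ1·sinφ2-sinφ1·cosφ2·cosΔλ=-0.33322648; θ=atan2(y, x)=119.3525° ≈ 119.4°
Leg 3: φ1=-0.3803160, φ2=0.4235914, Δφ=0.8039074, Δλ=-0.2961457 rad; a=sin²(Δφ/2)+cosφ1·cosφ2·sin²(Δλ/2)=0.1714751275; c=2·atan2(√a, √(1-a))=0.853897872; dist=6371·c=5440.183 ≈ 5440.2 km; running total=19308.9 km
Leg 3 bearing: y=sinΔλ·cosφ2=-0.26604303, x=cosφ1·sinφ2-sinφ1·cosφ2·cosΔλ=0.70534158; θ=atan2(y, x)=-20.6656° <0 so +360° → 339.3344° ≈ 339.3°
Leg 4: φ1=0.4235914, φ2=0.8627843, Δφ=0.4391929, Δλ=-0.0767002 rad; a=sin²(Δφ/2)+cosφ1·cosφ2·sin²(Δλ/2)=0.0483239228; c=2·atan2(√a, √(1-a))=0.443274318; dist=6371·c=2824.101 ≈ 2824.1 km; running total=22133.0 km
Leg 4 bearing: y=sinΔλ·cosφ2=-0.04983118, x=cosφ1·sinφ2-sinφ1·cosφ2·cosΔλ=0.42599500; θ=atan2(y, x)=-6.6719° <0 so +360° → 353.3281° ≈ 353.3°
Leg 5: φ1=0.8627843, φ2=0.2473114, Δφ=-0.6154729, Δλ=0.4779776 rad; a=sin²(Δφ/2)+cosφ1·cosφ2·sin²(Δλ/2)=0.1270828955; c=2·atan2(√a, √(1-a))=0.729010043; dist=6371·c=4644.523 ≈ 4644.5 km; running total=26777.5 km
Leg 5 bearing: y=sinΔλ·cosφ2=0.44598894, x=cosφ1·sinφ2-sinφ1·cosφ2·cosΔλ=-0.49479814; θ=atan2(y, x)=137.9699° ≈ 138.0°
Leg 6: φ1=0.2473114, φ2=0.2000898, Δφ=-0.0472216, Δλ=1.3234989 rad; a=sin²(Δφ/2)+cosφ1·cosφ2·sin²(Δλ/2)=0.3593715158; c=2·atan2(√a, √(1-a))=1.285692625; dist=6371·c=8191.148 ≈ 8191.1 km; running total=34968.6 km
Leg 6 bearing: y=sinΔλ·cosφ2=0.95023321, x=cosφ1·sinφ2-sinφ1·cosφ2·cosΔλ=0.13398271; θ=atan2(y, x)=81.9742° ≈ 82.0°
Leg 7: φ1=0.2000898, φ2=-0.9028257, Δφ=-1.1029154, Δλ=-3.3365529 rad; a=sin²(Δφ/2)+cosφ1·cosφ2·sin²(Δλ/2)=0.8757883726; c=2·atan2(√a, √(1-a))=2.421245453; dist=6371·c=15425.755 ≈ 15425.8 km; running total=50394.4 km
Leg 7 bearing: y=sinΔλ·cosφ2=0.11999369, x=cosφ1·sinφ2-sinφ1·cosφ2·cosΔλ=-0.64864005; θ=atan2(y, x)=169.5192° ≈ 169.5°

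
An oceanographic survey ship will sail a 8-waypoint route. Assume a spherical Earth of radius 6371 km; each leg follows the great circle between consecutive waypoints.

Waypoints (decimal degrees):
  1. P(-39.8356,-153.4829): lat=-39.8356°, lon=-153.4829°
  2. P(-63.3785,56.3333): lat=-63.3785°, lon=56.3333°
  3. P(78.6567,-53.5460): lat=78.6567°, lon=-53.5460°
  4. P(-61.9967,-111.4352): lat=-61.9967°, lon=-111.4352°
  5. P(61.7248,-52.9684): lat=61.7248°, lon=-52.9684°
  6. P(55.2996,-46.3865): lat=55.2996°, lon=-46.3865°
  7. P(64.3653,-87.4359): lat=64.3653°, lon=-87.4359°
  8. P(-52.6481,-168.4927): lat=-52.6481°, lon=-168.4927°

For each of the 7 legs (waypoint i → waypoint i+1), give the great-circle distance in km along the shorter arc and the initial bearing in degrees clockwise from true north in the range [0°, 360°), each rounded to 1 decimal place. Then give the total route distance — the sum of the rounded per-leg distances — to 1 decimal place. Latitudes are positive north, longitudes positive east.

Leg 1: φ1=-0.6952624, φ2=-1.1061635, Δφ=-0.4109011, Δλ=3.6619835 rad; a=sin²(Δφ/2)+cosφ1·cosφ2·sin²(Δλ/2)=0.3629306044; c=2·atan2(√a, √(1-a))=1.293102255; dist=6371·c=8238.354 ≈ 8238.4 km; running total=8238.4 km
Leg 1 bearing: y=sinΔλ·cosφ2=-0.22280127, x=cosφ1·sinφ2-sinφ1·cosφ2·cosΔλ=-0.93552526; θ=atan2(y, x)=-166.6042° <0 so +360° → 193.3958° ≈ 193.4°
Leg 2: φ1=-1.1061635, φ2=1.3728184, Δφ=2.4789819, Δλ=-1.9177556 rad; a=sin²(Δφ/2)+cosφ1·cosφ2·sin²(Δλ/2)=0.9532462587; c=2·atan2(√a, √(1-a))=2.705697655; dist=6371·c=17238.000 ≈ 17238.0 km; running total=25476.4 km
Leg 2 bearing: y=sinΔλ·cosφ2=-0.18496678, x=cosφ1·sinφ2-sinφ1·cosφ2·cosΔλ=0.37955053; θ=atan2(y, x)=-25.9814° <0 so +360° → 334.0186° ≈ 334.0°
Leg 3: φ1=1.3728184, φ2=-1.0820465, Δφ=-2.4548649, Δλ=-1.0103571 rad; a=sin²(Δφ/2)+cosφ1·cosφ2·sin²(Δλ/2)=0.9082924766; c=2·atan2(√a, √(1-a))=2.526266027; dist=6371·c=16094.841 ≈ 16094.8 km; running total=41571.2 km
Leg 3 bearing: y=sinΔλ·cosφ2=-0.39769569, x=cosφ1·sinφ2-sinφ1·cosφ2·cosΔλ=-0.41836246; θ=atan2(y, x)=-136.4507° <0 so +360° → 223.5493° ≈ 223.5°
Leg 4: φ1=-1.0820465, φ2=1.0773010, Δφ=2.1593475, Δλ=1.0204382 rad; a=sin²(Δφ/2)+cosφ1·cosφ2·sin²(Δλ/2)=0.8306253532; c=2·atan2(√a, √(1-a))=2.293281107; dist=6371·c=14610.494 ≈ 14610.5 km; running total=56181.7 km
Leg 4 bearing: y=sinΔλ·cosφ2=0.40375818, x=cosφ1·sinφ2-sinφ1·cosφ2·cosΔλ=0.63223954; θ=atan2(y, x)=32.5629° ≈ 32.6°
Leg 5: φ1=1.0773010, φ2=0.9651601, Δφ=-0.1121409, Δλ=0.1148758 rad; a=sin²(Δφ/2)+cosφ1·cosφ2·sin²(Δλ/2)=0.0040293105; c=2·atan2(√a, √(1-a))=0.127039111; dist=6371·c=809.366 ≈ 809.4 km; running total=56991.1 km
Leg 5 bearing: y=sinΔλ·cosφ2=0.06525337, x=cosφ1·sinφ2-sinφ1·cosφ2·cosΔλ=-0.10860156; θ=atan2(y, x)=149.0004° ≈ 149.0°
Leg 6: φ1=0.9651601, φ2=1.1233864, Δφ=0.1582263, Δλ=-0.7164472 rad; a=sin²(Δφ/2)+cosφ1·cosφ2·sin²(Δλ/2)=0.0365219396; c=2·atan2(√a, √(1-a))=0.384579906; dist=6371·c=2450.159 ≈ 2450.2 km; running total=59441.3 km
Leg 6 bearing: y=sinΔλ·cosφ2=-0.28411344, x=cosφ1·sinφ2-sinφ1·cosφ2·cosΔλ=0.24501409; θ=atan2(y, x)=-49.2261° <0 so +360° → 310.7739° ≈ 310.8°
Leg 7: φ1=1.1233864, φ2=-0.9188827, Δφ=-2.0422691, Δλ=-1.4147080 rad; a=sin²(Δφ/2)+cosφ1·cosφ2·sin²(Δλ/2)=0.8379381264; c=2·atan2(√a, √(1-a))=2.312949303; dist=6371·c=14735.800 ≈ 14735.8 km; running total=74177.1 km
Leg 7 bearing: y=sinΔλ·cosφ2=-0.59933292, x=cosφ1·sinφ2-sinφ1·cosφ2·cosΔλ=-0.42894213; θ=atan2(y, x)=-125.5913° <0 so +360° → 234.4087° ≈ 234.4°

Leg 1: dist=8238.4 km, bearing=193.4°
Leg 2: dist=17238.0 km, bearing=334.0°
Leg 3: dist=16094.8 km, bearing=223.5°
Leg 4: dist=14610.5 km, bearing=32.6°
Leg 5: dist=809.4 km, bearing=149.0°
Leg 6: dist=2450.2 km, bearing=310.8°
Leg 7: dist=14735.8 km, bearing=234.4°
Total: 74177.1 km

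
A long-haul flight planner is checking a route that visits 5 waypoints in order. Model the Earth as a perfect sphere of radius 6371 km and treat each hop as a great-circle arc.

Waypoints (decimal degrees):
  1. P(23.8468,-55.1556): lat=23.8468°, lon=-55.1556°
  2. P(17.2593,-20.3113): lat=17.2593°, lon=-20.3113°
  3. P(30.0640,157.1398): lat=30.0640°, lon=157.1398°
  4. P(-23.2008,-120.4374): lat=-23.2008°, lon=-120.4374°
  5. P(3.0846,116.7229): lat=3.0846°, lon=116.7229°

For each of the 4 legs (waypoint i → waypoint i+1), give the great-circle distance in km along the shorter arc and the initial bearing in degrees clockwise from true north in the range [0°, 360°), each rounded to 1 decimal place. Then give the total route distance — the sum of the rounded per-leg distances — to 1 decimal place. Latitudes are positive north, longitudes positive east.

Leg 1: φ1=0.4162052, φ2=0.3012316, Δφ=-0.1149736, Δλ=0.6081478 rad; a=sin²(Δφ/2)+cosφ1·cosφ2·sin²(Δλ/2)=0.0816021279; c=2·atan2(√a, √(1-a))=0.579391908; dist=6371·c=3691.306 ≈ 3691.3 km; running total=3691.3 km
Leg 1 bearing: y=sinΔλ·cosφ2=0.54562151, x=cosφ1·sinφ2-sinφ1·cosφ2·cosΔλ=-0.04549783; θ=atan2(y, x)=94.7667° ≈ 94.8°
Leg 2: φ1=0.3012316, φ2=0.5247158, Δφ=0.2234842, Δλ=3.0971060 rad; a=sin²(Δφ/2)+cosφ1·cosφ2·sin²(Δλ/2)=0.8385215210; c=2·atan2(√a, √(1-a))=2.314533582; dist=6371·c=14745.893 ≈ 14745.9 km; running total=18437.2 km
Leg 2 bearing: y=sinΔλ·cosφ2=0.03848904, x=cosφ1·sinφ2-sinφ1·cosφ2·cosΔλ=0.73493626; θ=atan2(y, x)=2.9979° ≈ 3.0°
Leg 3: φ1=0.5247158, φ2=-0.4049303, Δφ=-0.9296461, Δλ=-4.8446361 rad; a=sin²(Δφ/2)+cosφ1·cosφ2·sin²(Δλ/2)=0.5462326708; c=2·atan2(√a, √(1-a))=1.663393939; dist=6371·c=10597.483 ≈ 10597.5 km; running total=29034.7 km
Leg 3 bearing: y=sinΔλ·cosφ2=0.91110408, x=cosφ1·sinφ2-sinφ1·cosφ2·cosΔλ=-0.40167090; θ=atan2(y, x)=113.7908° ≈ 113.8°
Leg 4: φ1=-0.4049303, φ2=0.0538364, Δφ=0.4587668, Δλ=4.1392281 rad; a=sin²(Δφ/2)+cosφ1·cosφ2·sin²(Δλ/2)=0.7594560539; c=2·atan2(√a, √(1-a))=2.116374140; dist=6371·c=13483.420 ≈ 13483.4 km; running total=42518.1 km
Leg 4 bearing: y=sinΔλ·cosφ2=-0.83897376, x=cosφ1·sinφ2-sinφ1·cosφ2·cosΔλ=-0.16386963; θ=atan2(y, x)=-101.0520° <0 so +360° → 258.9480° ≈ 258.9°

Leg 1: dist=3691.3 km, bearing=94.8°
Leg 2: dist=14745.9 km, bearing=3.0°
Leg 3: dist=10597.5 km, bearing=113.8°
Leg 4: dist=13483.4 km, bearing=258.9°
Total: 42518.1 km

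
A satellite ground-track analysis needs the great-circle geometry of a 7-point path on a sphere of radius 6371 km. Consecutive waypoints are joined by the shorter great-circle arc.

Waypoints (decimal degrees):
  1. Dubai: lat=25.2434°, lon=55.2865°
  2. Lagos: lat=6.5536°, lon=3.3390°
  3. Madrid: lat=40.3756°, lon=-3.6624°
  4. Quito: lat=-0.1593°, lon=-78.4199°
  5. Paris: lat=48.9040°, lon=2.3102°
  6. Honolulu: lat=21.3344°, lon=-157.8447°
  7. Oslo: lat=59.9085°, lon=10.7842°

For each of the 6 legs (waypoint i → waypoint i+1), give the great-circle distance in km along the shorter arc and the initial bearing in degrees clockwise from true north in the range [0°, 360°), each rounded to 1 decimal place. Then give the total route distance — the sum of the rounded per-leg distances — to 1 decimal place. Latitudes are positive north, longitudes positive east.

Leg 1: φ1=0.4405804, φ2=0.1143819, Δφ=-0.3261985, Δλ=-0.9066549 rad; a=sin²(Δφ/2)+cosφ1·cosφ2·sin²(Δλ/2)=0.1987241403; c=2·atan2(√a, √(1-a))=0.924101739; dist=6371·c=5887.452 ≈ 5887.5 km; running total=5887.5 km
Leg 1 bearing: y=sinΔλ·cosφ2=-0.78230074, x=cosφ1·sinφ2-sinφ1·cosφ2·cosΔλ=-0.15791446; θ=atan2(y, x)=-101.4123° <0 so +360° → 258.5877° ≈ 258.6°
Leg 2: φ1=0.1143819, φ2=0.7046872, Δφ=0.5903053, Δλ=-0.1221975 rad; a=sin²(Δφ/2)+cosφ1·cosφ2·sin²(Δλ/2)=0.0874363951; c=2·atan2(√a, √(1-a))=0.600368993; dist=6371·c=3824.951 ≈ 3825.0 km; running total=9712.5 km
Leg 2 bearing: y=sinΔλ·cosφ2=-0.09286028, x=cosφ1·sinφ2-sinφ1·cosφ2·cosΔλ=0.55726300; θ=atan2(y, x)=-9.4606° <0 so +360° → 350.5394° ≈ 350.5°
Leg 3: φ1=0.7046872, φ2=-0.0027803, Δφ=-0.7074675, Δλ=-1.3047645 rad; a=sin²(Δφ/2)+cosφ1·cosφ2·sin²(Δλ/2)=0.4007585644; c=2·atan2(√a, √(1-a))=1.370986575; dist=6371·c=8734.555 ≈ 8734.6 km; running total=18447.1 km
Leg 3 bearing: y=sinΔλ·cosφ2=-0.96481802, x=cosφ1·sinφ2-sinφ1·cosφ2·cosΔλ=-0.17242605; θ=atan2(y, x)=-100.1326° <0 so +360° → 259.8674° ≈ 259.9°
Leg 4: φ1=-0.0027803, φ2=0.8535358, Δφ=0.8563161, Δλ=1.4090061 rad; a=sin²(Δφ/2)+cosφ1·cosφ2·sin²(Δλ/2)=0.4481053101; c=2·atan2(√a, √(1-a))=1.466819697; dist=6371·c=9345.108 ≈ 9345.1 km; running total=27792.2 km
Leg 4 bearing: y=sinΔλ·cosφ2=0.64873832, x=cosφ1·sinφ2-sinφ1·cosφ2·cosΔλ=0.75390076; θ=atan2(y, x)=40.7123° ≈ 40.7°
Leg 5: φ1=0.8535358, φ2=0.3723555, Δφ=-0.4811803, Δλ=-2.7952303 rad; a=sin²(Δφ/2)+cosφ1·cosφ2·sin²(Δλ/2)=0.6508732031; c=2·atan2(√a, √(1-a))=1.877320240; dist=6371·c=11960.407 ≈ 11960.4 km; running total=39752.6 km
Leg 5 bearing: y=sinΔλ·cosφ2=-0.31621497, x=cosφ1·sinφ2-sinφ1·cosφ2·cosΔλ=0.89942048; θ=atan2(y, x)=-19.3705° <0 so +360° → 340.6295° ≈ 340.6°
Leg 6: φ1=0.3723555, φ2=1.0456006, Δφ=0.6732451, Δλ=2.9431295 rad; a=sin²(Δφ/2)+cosφ1·cosφ2·sin²(Δλ/2)=0.5715392634; c=2·atan2(√a, √(1-a))=1.714367578; dist=6371·c=10922.236 ≈ 10922.2 km; running total=50674.8 km
Leg 6 bearing: y=sinΔλ·cosφ2=0.09885399, x=cosφ1·sinφ2-sinφ1·cosφ2·cosΔλ=0.98476212; θ=atan2(y, x)=5.7324° ≈ 5.7°

Leg 1: dist=5887.5 km, bearing=258.6°
Leg 2: dist=3825.0 km, bearing=350.5°
Leg 3: dist=8734.6 km, bearing=259.9°
Leg 4: dist=9345.1 km, bearing=40.7°
Leg 5: dist=11960.4 km, bearing=340.6°
Leg 6: dist=10922.2 km, bearing=5.7°
Total: 50674.8 km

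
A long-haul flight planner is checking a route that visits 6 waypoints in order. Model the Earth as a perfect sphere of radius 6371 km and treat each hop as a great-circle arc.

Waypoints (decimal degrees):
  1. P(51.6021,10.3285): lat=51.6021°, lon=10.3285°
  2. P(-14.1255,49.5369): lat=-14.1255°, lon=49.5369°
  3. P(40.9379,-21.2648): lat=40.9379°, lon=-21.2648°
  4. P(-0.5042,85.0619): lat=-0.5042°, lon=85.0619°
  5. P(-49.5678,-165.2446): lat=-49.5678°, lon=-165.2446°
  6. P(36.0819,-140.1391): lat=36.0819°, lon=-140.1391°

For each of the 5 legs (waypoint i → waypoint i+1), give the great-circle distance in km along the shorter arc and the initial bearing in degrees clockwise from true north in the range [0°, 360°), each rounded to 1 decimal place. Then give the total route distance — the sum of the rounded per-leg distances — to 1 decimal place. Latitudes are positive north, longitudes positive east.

Leg 1: φ1=0.9006265, φ2=-0.2465365, Δφ=-1.1471630, Δλ=0.6843157 rad; a=sin²(Δφ/2)+cosφ1·cosφ2·sin²(Δλ/2)=0.3622700793; c=2·atan2(√a, √(1-a))=1.291728310; dist=6371·c=8229.601 ≈ 8229.6 km; running total=8229.6 km
Leg 1 bearing: y=sinΔλ·cosφ2=0.61302912, x=cosφ1·sinφ2-sinφ1·cosφ2·cosΔλ=-0.74048442; θ=atan2(y, x)=140.3795° ≈ 140.4°
Leg 2: φ1=-0.2465365, φ2=0.7145011, Δφ=0.9610376, Δλ=-1.2357228 rad; a=sin²(Δφ/2)+cosφ1·cosφ2·sin²(Δλ/2)=0.4595045129; c=2·atan2(√a, √(1-a))=1.489716546; dist=6371·c=9490.984 ≈ 9491.0 km; running total=17720.6 km
Leg 2 bearing: y=sinΔλ·cosφ2=-0.71340836, x=cosφ1·sinφ2-sinφ1·cosφ2·cosΔλ=0.69605242; θ=atan2(y, x)=-45.7055° <0 so +360° → 314.2945° ≈ 314.3°
Leg 3: φ1=0.7145011, φ2=-0.0088000, Δφ=-0.7233011, Δλ=1.8557510 rad; a=sin²(Δφ/2)+cosφ1·cosφ2·sin²(Δλ/2)=0.6090584733; c=2·atan2(√a, √(1-a))=1.790680869; dist=6371·c=11408.428 ≈ 11408.4 km; running total=29129.0 km
Leg 3 bearing: y=sinΔλ·cosφ2=0.95963724, x=cosφ1·sinφ2-sinφ1·cosφ2·cosΔλ=0.17754258; θ=atan2(y, x)=79.5182° ≈ 79.5°
Leg 4: φ1=-0.0088000, φ2=-0.8651213, Δφ=-0.8563214, Δλ=-4.3686726 rad; a=sin²(Δφ/2)+cosφ1·cosφ2·sin²(Δλ/2)=0.6059232213; c=2·atan2(√a, √(1-a))=1.784260226; dist=6371·c=11367.522 ≈ 11367.5 km; running total=40496.5 km
Leg 4 bearing: y=sinΔλ·cosφ2=0.61061343, x=cosφ1·sinφ2-sinφ1·cosφ2·cosΔλ=-0.76306771; θ=atan2(y, x)=141.3329° ≈ 141.3°
Leg 5: φ1=-0.8651213, φ2=0.6297480, Δφ=1.4948693, Δλ=0.4381736 rad; a=sin²(Δφ/2)+cosφ1·cosφ2·sin²(Δλ/2)=0.4868312285; c=2·atan2(√a, √(1-a))=1.544455738; dist=6371·c=9839.728 ≈ 9839.7 km; running total=50336.2 km
Leg 5 bearing: y=sinΔλ·cosφ2=0.34289803, x=cosφ1·sinφ2-sinφ1·cosφ2·cosΔλ=0.93900334; θ=atan2(y, x)=20.0608° ≈ 20.1°

Leg 1: dist=8229.6 km, bearing=140.4°
Leg 2: dist=9491.0 km, bearing=314.3°
Leg 3: dist=11408.4 km, bearing=79.5°
Leg 4: dist=11367.5 km, bearing=141.3°
Leg 5: dist=9839.7 km, bearing=20.1°
Total: 50336.2 km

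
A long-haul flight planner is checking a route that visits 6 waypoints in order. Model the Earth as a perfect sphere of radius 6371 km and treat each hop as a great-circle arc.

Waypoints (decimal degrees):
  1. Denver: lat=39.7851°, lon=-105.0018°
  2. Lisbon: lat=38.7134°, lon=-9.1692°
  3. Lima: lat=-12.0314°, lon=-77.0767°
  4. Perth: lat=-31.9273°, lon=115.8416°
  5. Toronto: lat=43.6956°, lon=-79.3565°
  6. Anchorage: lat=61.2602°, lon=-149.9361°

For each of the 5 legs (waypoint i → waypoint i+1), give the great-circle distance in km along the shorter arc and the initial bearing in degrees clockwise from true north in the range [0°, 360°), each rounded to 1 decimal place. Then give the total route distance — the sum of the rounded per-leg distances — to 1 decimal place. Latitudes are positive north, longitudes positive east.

Leg 1: dist=7802.2 km, bearing=55.6°
Leg 2: dist=9005.4 km, bearing=246.6°
Leg 3: dist=14937.2 km, bearing=195.4°
Leg 4: dist=18151.4 km, bearing=41.1°
Leg 5: dist=4874.4 km, bearing=319.1°
Total: 54770.6 km

Leg 1: φ1=0.6943810, φ2=0.6756763, Δφ=-0.0187047, Δλ=1.6725944 rad; a=sin²(Δφ/2)+cosφ1·cosφ2·sin²(Δλ/2)=0.3303589823; c=2·atan2(√a, √(1-a))=1.224642771; dist=6371·c=7802.199 ≈ 7802.2 km; running total=7802.2 km
Leg 1 bearing: y=sinΔλ·cosφ2=0.77624467, x=cosφ1·sinφ2-sinφ1·cosφ2·cosΔλ=0.53134915; θ=atan2(y, x)=55.6079° ≈ 55.6°
Leg 2: φ1=0.6756763, φ2=-0.2099875, Δφ=-0.8856638, Δλ=-1.1852095 rad; a=sin²(Δφ/2)+cosφ1·cosφ2·sin²(Δλ/2)=0.4216738479; c=2·atan2(√a, √(1-a))=1.413496136; dist=6371·c=9005.384 ≈ 9005.4 km; running total=16807.6 km
Leg 2 bearing: y=sinΔλ·cosφ2=-0.90622421, x=cosφ1·sinφ2-sinφ1·cosφ2·cosΔλ=-0.39270567; θ=atan2(y, x)=-113.4291° <0 so +360° → 246.5709° ≈ 246.6°
Leg 3: φ1=-0.2099875, φ2=-0.5572365, Δφ=-0.3472490, Δλ=3.3670595 rad; a=sin²(Δφ/2)+cosφ1·cosφ2·sin²(Δλ/2)=0.8494154853; c=2·atan2(√a, √(1-a))=2.344558165; dist=6371·c=14937.180 ≈ 14937.2 km; running total=31744.8 km
Leg 3 bearing: y=sinΔλ·cosφ2=-0.18974102, x=cosφ1·sinφ2-sinφ1·cosφ2·cosΔλ=-0.68966196; θ=atan2(y, x)=-164.6173° <0 so +360° → 195.3827° ≈ 195.4°
Leg 4: φ1=-0.5572365, φ2=0.7626321, Δφ=1.3198686, Δλ=-3.4068495 rad; a=sin²(Δφ/2)+cosφ1·cosφ2·sin²(Δλ/2)=0.9787591912; c=2·atan2(√a, √(1-a))=2.849066232; dist=6371·c=18151.401 ≈ 18151.4 km; running total=49896.2 km
Leg 4 bearing: y=sinΔλ·cosφ2=0.18954493, x=cosφ1·sinφ2-sinφ1·cosφ2·cosΔλ=0.21732755; θ=atan2(y, x)=41.0937° ≈ 41.1°
Leg 5: φ1=0.7626321, φ2=1.0691922, Δφ=0.3065601, Δλ=-1.2318464 rad; a=sin²(Δφ/2)+cosφ1·cosφ2·sin²(Δλ/2)=0.1393406486; c=2·atan2(√a, √(1-a))=0.765091911; dist=6371·c=4874.401 ≈ 4874.4 km; running total=54770.6 km
Leg 5 bearing: y=sinΔλ·cosφ2=-0.45347539, x=cosφ1·sinφ2-sinφ1·cosφ2·cosΔλ=0.52350683; θ=atan2(y, x)=-40.9000° <0 so +360° → 319.1000° ≈ 319.1°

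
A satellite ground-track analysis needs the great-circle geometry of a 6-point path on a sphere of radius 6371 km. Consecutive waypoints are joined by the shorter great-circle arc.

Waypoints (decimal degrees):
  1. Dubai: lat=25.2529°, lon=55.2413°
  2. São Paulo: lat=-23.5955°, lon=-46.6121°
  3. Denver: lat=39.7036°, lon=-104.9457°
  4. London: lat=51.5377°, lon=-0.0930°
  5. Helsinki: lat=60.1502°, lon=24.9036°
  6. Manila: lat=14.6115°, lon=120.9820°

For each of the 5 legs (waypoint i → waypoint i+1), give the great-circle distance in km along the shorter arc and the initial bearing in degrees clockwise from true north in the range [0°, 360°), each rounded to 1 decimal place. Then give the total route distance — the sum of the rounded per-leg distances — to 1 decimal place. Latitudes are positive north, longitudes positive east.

Leg 1: dist=12224.6 km, bearing=252.6°
Leg 2: dist=9277.0 km, bearing=318.8°
Leg 3: dist=7541.1 km, bearing=40.5°
Leg 4: dist=1814.3 km, bearing=48.5°
Leg 5: dist=8933.4 km, bearing=77.4°
Total: 39790.4 km

Leg 1: φ1=0.4407463, φ2=-0.4118192, Δφ=-0.8525654, Δλ=-1.7776772 rad; a=sin²(Δφ/2)+cosφ1·cosφ2·sin²(Δλ/2)=0.6705050022; c=2·atan2(√a, √(1-a))=1.918787420; dist=6371·c=12224.595 ≈ 12224.6 km; running total=12224.6 km
Leg 1 bearing: y=sinΔλ·cosφ2=-0.89685332, x=cosφ1·sinφ2-sinφ1·cosφ2·cosΔλ=-0.28172024; θ=atan2(y, x)=-107.4386° <0 so +360° → 252.5614° ≈ 252.6°
Leg 2: φ1=-0.4118192, φ2=0.6929585, Δφ=1.1047777, Δλ=-1.0181134 rad; a=sin²(Δφ/2)+cosφ1·cosφ2·sin²(Δλ/2)=0.4427893019; c=2·atan2(√a, √(1-a))=1.456123776; dist=6371·c=9276.965 ≈ 9277.0 km; running total=21501.6 km
Leg 2 bearing: y=sinΔλ·cosφ2=-0.65481651, x=cosφ1·sinφ2-sinφ1·cosφ2·cosΔλ=0.74707636; θ=atan2(y, x)=-41.2347° <0 so +360° → 318.7653° ≈ 318.8°
Leg 3: φ1=0.6929585, φ2=0.8995026, Δφ=0.2065440, Δλ=1.8300248 rad; a=sin²(Δφ/2)+cosφ1·cosφ2·sin²(Δλ/2)=0.3112312664; c=2·atan2(√a, √(1-a))=1.183660816; dist=6371·c=7541.103 ≈ 7541.1 km; running total=29042.7 km
Leg 3 bearing: y=sinΔλ·cosφ2=0.60121732, x=cosφ1·sinφ2-sinφ1·cosφ2·cosΔλ=0.70427494; θ=atan2(y, x)=40.4863° ≈ 40.5°
Leg 4: φ1=0.8995026, φ2=1.0498190, Δφ=0.1503165, Δλ=0.4362730 rad; a=sin²(Δφ/2)+cosφ1·cosφ2·sin²(Δλ/2)=0.0201371782; c=2·atan2(√a, √(1-a))=0.284772313; dist=6371·c=1814.284 ≈ 1814.3 km; running total=30857.0 km
Leg 4 bearing: y=sinΔλ·cosφ2=0.21032218, x=cosφ1·sinφ2-sinφ1·cosφ2·cosΔλ=0.18625593; θ=atan2(y, x)=48.4727° ≈ 48.5°
Leg 5: φ1=1.0498190, φ2=0.2550188, Δφ=-0.7948003, Δλ=1.6768844 rad; a=sin²(Δφ/2)+cosφ1·cosφ2·sin²(Δλ/2)=0.4161014630; c=2·atan2(√a, √(1-a))=1.402201694; dist=6371·c=8933.427 ≈ 8933.4 km; running total=39790.4 km
Leg 5 bearing: y=sinΔλ·cosφ2=0.96221832, x=cosφ1·sinφ2-sinφ1·cosφ2·cosΔλ=0.21442960; θ=atan2(y, x)=77.4370° ≈ 77.4°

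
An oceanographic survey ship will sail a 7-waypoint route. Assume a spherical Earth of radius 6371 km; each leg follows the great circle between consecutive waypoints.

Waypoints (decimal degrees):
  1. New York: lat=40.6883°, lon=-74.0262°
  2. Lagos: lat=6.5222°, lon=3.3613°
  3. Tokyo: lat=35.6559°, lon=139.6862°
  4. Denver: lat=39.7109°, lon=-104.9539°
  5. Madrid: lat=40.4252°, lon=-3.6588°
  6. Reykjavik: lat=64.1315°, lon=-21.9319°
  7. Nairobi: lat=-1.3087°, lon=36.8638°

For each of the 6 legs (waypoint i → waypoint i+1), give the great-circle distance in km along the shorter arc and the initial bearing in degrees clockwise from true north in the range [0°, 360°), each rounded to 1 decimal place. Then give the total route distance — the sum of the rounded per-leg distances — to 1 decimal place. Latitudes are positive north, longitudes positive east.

Leg 1: φ1=0.7101448, φ2=0.1138339, Δφ=-0.5963109, Δλ=1.3506667 rad; a=sin²(Δφ/2)+cosφ1·cosφ2·sin²(Δλ/2)=0.3807230742; c=2·atan2(√a, √(1-a))=1.329919890; dist=6371·c=8472.920 ≈ 8472.9 km; running total=8472.9 km
Leg 1 bearing: y=sinΔλ·cosφ2=0.96955324, x=cosφ1·sinφ2-sinφ1·cosφ2·cosΔλ=-0.05530433; θ=atan2(y, x)=93.2647° ≈ 93.3°
Leg 2: φ1=0.1138339, φ2=0.6223129, Δφ=0.5084790, Δλ=2.3793184 rad; a=sin²(Δφ/2)+cosφ1·cosφ2·sin²(Δλ/2)=0.7588311472; c=2·atan2(√a, √(1-a))=2.114912723; dist=6371·c=13474.109 ≈ 13474.1 km; running total=21947.0 km
Leg 2 bearing: y=sinΔλ·cosφ2=0.56110902, x=cosφ1·sinφ2-sinφ1·cosφ2·cosΔλ=0.64589660; θ=atan2(y, x)=40.9818° ≈ 41.0°
Leg 3: φ1=0.6223129, φ2=0.6930860, Δφ=0.0707731, Δλ=-4.2697752 rad; a=sin²(Δφ/2)+cosφ1·cosφ2·sin²(Δλ/2)=0.4476415475; c=2·atan2(√a, √(1-a))=1.465887090; dist=6371·c=9339.167 ≈ 9339.2 km; running total=31286.2 km
Leg 3 bearing: y=sinΔλ·cosφ2=0.69514676, x=cosφ1·sinφ2-sinφ1·cosφ2·cosΔλ=0.71119994; θ=atan2(y, x)=44.3460° ≈ 44.3°
Leg 4: φ1=0.6930860, φ2=0.7055528, Δφ=0.0124669, Δλ=1.7679330 rad; a=sin²(Δφ/2)+cosφ1·cosφ2·sin²(Δλ/2)=0.3501965014; c=2·atan2(√a, √(1-a))=1.266515625; dist=6371·c=8068.971 ≈ 8069.0 km; running total=39355.2 km
Leg 4 bearing: y=sinΔλ·cosφ2=0.74650878, x=cosφ1·sinφ2-sinφ1·cosφ2·cosΔλ=0.59410461; θ=atan2(y, x)=51.4857° ≈ 51.5°
Leg 5: φ1=0.7055528, φ2=1.1193058, Δφ=0.4137530, Δλ=-0.3189258 rad; a=sin²(Δφ/2)+cosφ1·cosφ2·sin²(Δλ/2)=0.0505652564; c=2·atan2(√a, √(1-a))=0.453613482; dist=6371·c=2889.971 ≈ 2890.0 km; running total=42245.2 km
Leg 5 bearing: y=sinΔλ·cosφ2=-0.13680266, x=cosφ1·sinφ2-sinφ1·cosφ2·cosΔλ=0.41631560; θ=atan2(y, x)=-18.1907° <0 so +360° → 341.8093° ≈ 341.8°
Leg 6: φ1=1.1193058, φ2=-0.0228411, Δφ=-1.1421470, Δλ=1.0261786 rad; a=sin²(Δφ/2)+cosφ1·cosφ2·sin²(Δλ/2)=0.3972813330; c=2·atan2(√a, √(1-a))=1.363885775; dist=6371·c=8689.316 ≈ 8689.3 km; running total=50934.5 km
Leg 6 bearing: y=sinΔλ·cosφ2=0.85510227, x=cosφ1·sinφ2-sinφ1·cosφ2·cosΔλ=-0.47602060; θ=atan2(y, x)=119.1039° ≈ 119.1°

Leg 1: dist=8472.9 km, bearing=93.3°
Leg 2: dist=13474.1 km, bearing=41.0°
Leg 3: dist=9339.2 km, bearing=44.3°
Leg 4: dist=8069.0 km, bearing=51.5°
Leg 5: dist=2890.0 km, bearing=341.8°
Leg 6: dist=8689.3 km, bearing=119.1°
Total: 50934.5 km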